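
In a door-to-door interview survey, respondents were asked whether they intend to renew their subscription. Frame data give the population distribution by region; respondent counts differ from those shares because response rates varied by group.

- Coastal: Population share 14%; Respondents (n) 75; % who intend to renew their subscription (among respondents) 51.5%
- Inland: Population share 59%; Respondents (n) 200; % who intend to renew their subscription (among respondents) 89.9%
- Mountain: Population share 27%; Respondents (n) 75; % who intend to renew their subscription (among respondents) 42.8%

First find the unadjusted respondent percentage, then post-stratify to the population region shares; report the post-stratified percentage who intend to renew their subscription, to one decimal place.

71.8%

Unadjusted (pooled respondent) estimate weights by respondent counts:
  (75/350)×51.5 + (200/350)×89.9 + (75/350)×42.8 = 71.5786%
Reweighting by population region shares:
  0.14×51.5 + 0.59×89.9 + 0.27×42.8 = 71.807%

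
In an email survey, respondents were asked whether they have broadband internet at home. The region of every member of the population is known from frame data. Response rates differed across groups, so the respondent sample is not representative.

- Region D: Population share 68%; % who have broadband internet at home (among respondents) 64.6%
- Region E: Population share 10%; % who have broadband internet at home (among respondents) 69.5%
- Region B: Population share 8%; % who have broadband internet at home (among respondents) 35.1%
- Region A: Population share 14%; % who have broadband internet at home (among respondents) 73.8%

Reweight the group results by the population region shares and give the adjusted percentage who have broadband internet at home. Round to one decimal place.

64.0%

Weight each group's respondent value by its population share:
  Region D: 0.68 × 64.6 = 43.928
  Region E: 0.1 × 69.5 = 6.95
  Region B: 0.08 × 35.1 = 2.808
  Region A: 0.14 × 73.8 = 10.332
Post-stratified estimate = 64.018 → 64.0%.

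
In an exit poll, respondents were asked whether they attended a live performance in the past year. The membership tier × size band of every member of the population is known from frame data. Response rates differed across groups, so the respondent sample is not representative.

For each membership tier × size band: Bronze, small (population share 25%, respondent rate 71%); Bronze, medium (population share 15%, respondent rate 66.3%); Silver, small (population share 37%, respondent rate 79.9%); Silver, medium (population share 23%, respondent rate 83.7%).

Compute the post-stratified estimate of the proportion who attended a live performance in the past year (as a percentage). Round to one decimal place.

76.5%

Reweight to the known membership tier × size band distribution:
  Bronze, small: 0.25 × 71 = 17.75
  Bronze, medium: 0.15 × 66.3 = 9.945
  Silver, small: 0.37 × 79.9 = 29.563
  Silver, medium: 0.23 × 83.7 = 19.251
Post-stratified estimate = 76.509 → 76.5%.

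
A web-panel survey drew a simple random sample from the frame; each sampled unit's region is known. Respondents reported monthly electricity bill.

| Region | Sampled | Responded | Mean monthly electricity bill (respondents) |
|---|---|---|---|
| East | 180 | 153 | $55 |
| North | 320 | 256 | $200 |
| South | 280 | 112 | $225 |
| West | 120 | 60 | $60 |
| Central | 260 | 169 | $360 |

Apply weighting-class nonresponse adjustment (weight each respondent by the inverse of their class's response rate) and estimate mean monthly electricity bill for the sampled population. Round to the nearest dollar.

Class response rates: East 153/180 = 85%, North 256/320 = 80%, South 112/280 = 40%, West 60/120 = 50%, Central 169/260 = 65%.
With weight = n_sampled/n_responded per class, the weighted class total is n_sampled:
  East: 180 × 55 = 9900
  North: 320 × 200 = 64,000
  South: 280 × 225 = 63,000
  West: 120 × 60 = 7200
  Central: 260 × 360 = 93,600
Adjusted estimate = 237,700 / 1,160 = 204.914 → $205.

$205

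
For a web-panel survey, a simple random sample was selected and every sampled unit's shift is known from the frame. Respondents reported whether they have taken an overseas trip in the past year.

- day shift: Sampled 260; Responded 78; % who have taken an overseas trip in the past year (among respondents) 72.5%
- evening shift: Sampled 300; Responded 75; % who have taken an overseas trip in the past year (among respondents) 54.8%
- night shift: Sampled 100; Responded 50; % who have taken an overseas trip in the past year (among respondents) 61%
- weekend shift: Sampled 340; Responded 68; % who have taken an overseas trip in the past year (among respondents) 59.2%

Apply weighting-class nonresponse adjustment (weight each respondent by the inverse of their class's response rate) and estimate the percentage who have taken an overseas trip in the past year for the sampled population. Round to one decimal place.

61.5%

Response rates by class: day shift 78/260 = 30%, evening shift 75/300 = 25%, night shift 50/100 = 50%, weekend shift 68/340 = 20%.
With weight = n_sampled/n_responded per class, the weighted class total is n_sampled:
  day shift: 260 × 72.5 = 18,850
  evening shift: 300 × 54.8 = 16,440
  night shift: 100 × 61 = 6100
  weekend shift: 340 × 59.2 = 20,128
Adjusted estimate = 61,518 / 1,000 = 61.518 → 61.5%.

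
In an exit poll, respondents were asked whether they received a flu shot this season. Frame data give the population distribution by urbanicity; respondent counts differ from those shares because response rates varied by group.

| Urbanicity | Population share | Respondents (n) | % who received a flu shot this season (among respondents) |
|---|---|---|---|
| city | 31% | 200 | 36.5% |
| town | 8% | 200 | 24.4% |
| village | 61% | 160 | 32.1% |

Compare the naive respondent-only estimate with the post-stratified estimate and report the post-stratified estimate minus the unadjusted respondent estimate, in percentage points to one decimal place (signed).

+1.9 percentage points

Without adjustment, the pooled respondent share is:
  (200/560)×36.5 + (200/560)×24.4 + (160/560)×32.1 = 30.9214%
Reweighting by population urbanicity shares:
  0.31×36.5 + 0.08×24.4 + 0.61×32.1 = 32.848%
Difference = 32.848 − 30.9214 = 1.9266 pp.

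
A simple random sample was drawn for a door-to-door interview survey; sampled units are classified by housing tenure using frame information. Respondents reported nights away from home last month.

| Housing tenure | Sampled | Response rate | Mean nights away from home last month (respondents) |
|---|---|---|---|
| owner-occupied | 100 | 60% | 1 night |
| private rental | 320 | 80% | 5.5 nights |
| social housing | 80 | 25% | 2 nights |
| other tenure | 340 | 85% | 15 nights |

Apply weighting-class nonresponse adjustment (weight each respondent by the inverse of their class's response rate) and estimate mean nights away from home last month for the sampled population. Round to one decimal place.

Each respondent's weight = sampled/responded in their class; summing within a class gives n_sampled, so:
  owner-occupied: 100 × 1 = 100
  private rental: 320 × 5.5 = 1760
  social housing: 80 × 2 = 160
  other tenure: 340 × 15 = 5100
Adjusted estimate = 7120 / 840 = 8.47619 → 8.5.

8.5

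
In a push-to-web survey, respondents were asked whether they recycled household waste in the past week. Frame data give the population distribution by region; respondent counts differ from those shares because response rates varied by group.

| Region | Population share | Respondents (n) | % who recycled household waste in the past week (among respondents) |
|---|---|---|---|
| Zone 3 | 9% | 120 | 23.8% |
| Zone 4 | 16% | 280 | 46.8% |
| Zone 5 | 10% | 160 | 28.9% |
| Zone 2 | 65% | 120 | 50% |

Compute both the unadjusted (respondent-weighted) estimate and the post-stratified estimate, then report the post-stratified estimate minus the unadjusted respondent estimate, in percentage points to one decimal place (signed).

Without adjustment, the pooled respondent share is:
  (120/680)×23.8 + (280/680)×46.8 + (160/680)×28.9 + (120/680)×50 = 39.0941%
Post-stratified estimate weights by population shares:
  0.09×23.8 + 0.16×46.8 + 0.1×28.9 + 0.65×50 = 45.02%
Difference = 45.02 − 39.0941 = 5.9259 pp.

+5.9 percentage points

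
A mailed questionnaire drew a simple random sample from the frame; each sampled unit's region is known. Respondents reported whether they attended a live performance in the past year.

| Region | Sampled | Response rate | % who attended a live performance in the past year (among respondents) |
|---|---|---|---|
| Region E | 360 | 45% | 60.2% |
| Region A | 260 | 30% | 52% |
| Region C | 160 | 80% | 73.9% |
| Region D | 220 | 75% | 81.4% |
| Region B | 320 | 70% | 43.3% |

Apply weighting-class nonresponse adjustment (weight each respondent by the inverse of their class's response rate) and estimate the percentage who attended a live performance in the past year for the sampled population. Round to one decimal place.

59.7%

With weight = n_sampled/n_responded per class, the weighted class total is n_sampled:
  Region E: 360 × 60.2 = 21,672
  Region A: 260 × 52 = 13,520
  Region C: 160 × 73.9 = 11,824
  Region D: 220 × 81.4 = 17,908
  Region B: 320 × 43.3 = 13,856
Adjusted estimate = 78,780 / 1,320 = 59.6818 → 59.7%.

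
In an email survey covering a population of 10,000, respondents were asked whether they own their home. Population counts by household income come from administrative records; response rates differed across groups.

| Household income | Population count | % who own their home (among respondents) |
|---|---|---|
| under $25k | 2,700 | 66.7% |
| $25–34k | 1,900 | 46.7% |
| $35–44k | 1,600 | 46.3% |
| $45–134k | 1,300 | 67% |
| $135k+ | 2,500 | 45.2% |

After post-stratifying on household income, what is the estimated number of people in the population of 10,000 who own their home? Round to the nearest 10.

Each cell contributes its population count × the respondent rate:
  under $25k: 2,700 × 66.7% = 1800.9
  $25–34k: 1,900 × 46.7% = 887.3
  $35–44k: 1,600 × 46.3% = 740.8
  $45–134k: 1,300 × 67% = 871
  $135k+: 2,500 × 45.2% = 1130
Estimated total = 5430 → 5,430.

5,430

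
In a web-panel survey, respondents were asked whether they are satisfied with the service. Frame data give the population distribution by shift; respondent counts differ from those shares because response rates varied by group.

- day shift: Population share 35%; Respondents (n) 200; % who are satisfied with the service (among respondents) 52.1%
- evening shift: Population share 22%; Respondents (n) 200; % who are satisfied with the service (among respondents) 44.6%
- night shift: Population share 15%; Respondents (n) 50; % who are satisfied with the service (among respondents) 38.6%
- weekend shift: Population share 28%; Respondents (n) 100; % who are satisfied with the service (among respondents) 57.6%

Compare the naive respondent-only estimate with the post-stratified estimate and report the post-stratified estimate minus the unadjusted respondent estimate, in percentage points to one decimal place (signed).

+0.8 percentage points

Without adjustment, the pooled respondent share is:
  (200/550)×52.1 + (200/550)×44.6 + (50/550)×38.6 + (100/550)×57.6 = 49.1455%
Reweighting by population shift shares:
  0.35×52.1 + 0.22×44.6 + 0.15×38.6 + 0.28×57.6 = 49.965%
Difference = 49.965 − 49.1455 = 0.8195 pp.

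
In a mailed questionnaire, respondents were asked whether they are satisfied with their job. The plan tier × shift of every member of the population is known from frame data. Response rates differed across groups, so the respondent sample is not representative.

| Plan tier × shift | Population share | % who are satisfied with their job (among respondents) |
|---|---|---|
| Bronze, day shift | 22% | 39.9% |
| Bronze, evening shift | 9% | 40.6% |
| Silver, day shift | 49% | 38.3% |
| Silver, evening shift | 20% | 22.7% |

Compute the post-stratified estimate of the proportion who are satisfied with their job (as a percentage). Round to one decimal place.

Weight each group's respondent value by its population share:
  Bronze, day shift: 0.22 × 39.9 = 8.778
  Bronze, evening shift: 0.09 × 40.6 = 3.654
  Silver, day shift: 0.49 × 38.3 = 18.767
  Silver, evening shift: 0.2 × 22.7 = 4.54
Post-stratified estimate = 35.739 → 35.7%.

35.7%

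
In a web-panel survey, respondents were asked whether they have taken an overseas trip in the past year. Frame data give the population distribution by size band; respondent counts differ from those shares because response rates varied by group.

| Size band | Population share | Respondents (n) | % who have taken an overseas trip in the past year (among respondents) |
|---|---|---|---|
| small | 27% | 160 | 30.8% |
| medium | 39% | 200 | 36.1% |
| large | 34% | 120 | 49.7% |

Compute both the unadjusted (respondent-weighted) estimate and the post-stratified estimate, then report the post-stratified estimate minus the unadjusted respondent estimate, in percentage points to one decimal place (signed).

Without adjustment, the pooled respondent share is:
  (160/480)×30.8 + (200/480)×36.1 + (120/480)×49.7 = 37.7333%
Post-stratifying to population shares instead:
  0.27×30.8 + 0.39×36.1 + 0.34×49.7 = 39.293%
Difference = 39.293 − 37.7333 = 1.5597 pp.

+1.6 percentage points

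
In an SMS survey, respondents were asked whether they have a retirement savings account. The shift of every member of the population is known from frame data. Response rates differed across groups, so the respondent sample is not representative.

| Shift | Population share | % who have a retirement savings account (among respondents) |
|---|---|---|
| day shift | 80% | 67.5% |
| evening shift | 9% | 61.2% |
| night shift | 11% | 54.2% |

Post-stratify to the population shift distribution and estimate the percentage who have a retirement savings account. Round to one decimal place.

Post-stratification weights by population share, not respondent share:
  day shift: 0.8 × 67.5 = 54
  evening shift: 0.09 × 61.2 = 5.508
  night shift: 0.11 × 54.2 = 5.962
Post-stratified estimate = 65.47 → 65.5%.

65.5%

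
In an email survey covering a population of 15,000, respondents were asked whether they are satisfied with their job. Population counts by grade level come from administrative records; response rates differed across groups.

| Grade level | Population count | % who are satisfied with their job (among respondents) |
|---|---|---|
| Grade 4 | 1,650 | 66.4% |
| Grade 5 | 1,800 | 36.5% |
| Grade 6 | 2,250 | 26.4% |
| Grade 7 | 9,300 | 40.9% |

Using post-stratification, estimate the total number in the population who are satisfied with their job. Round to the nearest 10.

6,150

Estimated count per cell = population count × respondent percentage:
  Grade 4: 1,650 × 66.4% = 1095.6
  Grade 5: 1,800 × 36.5% = 657
  Grade 6: 2,250 × 26.4% = 594
  Grade 7: 9,300 × 40.9% = 3803.7
Estimated total = 6150.3 → 6,150.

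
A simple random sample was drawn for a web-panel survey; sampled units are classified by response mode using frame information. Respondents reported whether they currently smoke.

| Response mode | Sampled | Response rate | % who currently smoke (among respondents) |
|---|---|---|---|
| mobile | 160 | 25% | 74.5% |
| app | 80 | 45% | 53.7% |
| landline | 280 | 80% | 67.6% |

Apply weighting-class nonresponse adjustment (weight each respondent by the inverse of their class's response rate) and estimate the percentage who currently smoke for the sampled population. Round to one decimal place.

67.6%

With weight = n_sampled/n_responded per class, the weighted class total is n_sampled:
  mobile: 160 × 74.5 = 11,920
  app: 80 × 53.7 = 4296
  landline: 280 × 67.6 = 18,928
Adjusted estimate = 35,144 / 520 = 67.5846 → 67.6%.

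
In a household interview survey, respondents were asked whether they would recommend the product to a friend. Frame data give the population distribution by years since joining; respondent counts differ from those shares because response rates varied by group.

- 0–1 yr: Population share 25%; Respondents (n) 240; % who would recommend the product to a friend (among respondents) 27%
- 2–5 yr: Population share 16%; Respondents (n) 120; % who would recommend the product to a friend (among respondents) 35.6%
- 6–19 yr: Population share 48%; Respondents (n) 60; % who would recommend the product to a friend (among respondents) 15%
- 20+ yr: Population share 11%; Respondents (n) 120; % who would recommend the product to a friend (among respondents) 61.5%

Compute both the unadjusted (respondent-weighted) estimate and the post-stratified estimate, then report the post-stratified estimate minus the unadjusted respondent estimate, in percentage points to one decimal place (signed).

Unadjusted (pooled respondent) estimate weights by respondent counts:
  (240/540)×27 + (120/540)×35.6 + (60/540)×15 + (120/540)×61.5 = 35.2444%
Reweighting by population years since joining shares:
  0.25×27 + 0.16×35.6 + 0.48×15 + 0.11×61.5 = 26.411%
Difference = 26.411 − 35.2444 = -8.8334 pp.

-8.8 percentage points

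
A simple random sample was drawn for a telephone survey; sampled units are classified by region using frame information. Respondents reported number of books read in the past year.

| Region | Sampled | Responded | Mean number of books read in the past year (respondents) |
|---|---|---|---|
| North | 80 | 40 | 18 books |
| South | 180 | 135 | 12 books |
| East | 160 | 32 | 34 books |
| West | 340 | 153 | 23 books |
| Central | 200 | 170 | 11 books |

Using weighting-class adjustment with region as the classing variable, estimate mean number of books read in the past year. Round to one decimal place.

19.9

Response rates by class: North 40/80 = 50%, South 135/180 = 75%, East 32/160 = 20%, West 153/340 = 45%, Central 170/200 = 85%.
Weighting each respondent by the inverse class response rate inflates each class back to its sampled size, so the class weight is n_sampled:
  North: 80 × 18 = 1440
  South: 180 × 12 = 2160
  East: 160 × 34 = 5440
  West: 340 × 23 = 7820
  Central: 200 × 11 = 2200
Adjusted estimate = 19,060 / 960 = 19.8542 → 19.9.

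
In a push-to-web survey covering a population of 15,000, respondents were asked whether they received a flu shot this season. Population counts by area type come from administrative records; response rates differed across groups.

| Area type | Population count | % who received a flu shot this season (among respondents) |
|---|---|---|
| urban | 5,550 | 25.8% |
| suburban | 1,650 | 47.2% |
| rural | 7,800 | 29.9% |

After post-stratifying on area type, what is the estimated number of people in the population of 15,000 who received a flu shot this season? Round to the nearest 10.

4,540

Apply each group's respondent rate to its population count:
  urban: 5,550 × 25.8% = 1431.9
  suburban: 1,650 × 47.2% = 778.8
  rural: 7,800 × 29.9% = 2332.2
Estimated total = 4542.9 → 4,540.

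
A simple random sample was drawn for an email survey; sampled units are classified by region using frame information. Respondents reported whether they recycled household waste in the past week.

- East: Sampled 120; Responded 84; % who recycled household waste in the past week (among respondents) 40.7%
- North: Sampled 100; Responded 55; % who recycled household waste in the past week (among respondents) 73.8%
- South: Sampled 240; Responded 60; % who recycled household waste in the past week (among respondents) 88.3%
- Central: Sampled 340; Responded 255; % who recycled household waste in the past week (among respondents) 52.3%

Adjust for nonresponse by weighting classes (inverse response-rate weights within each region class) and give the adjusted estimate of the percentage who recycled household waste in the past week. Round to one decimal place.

Class response rates: East 84/120 = 70%, North 55/100 = 55%, South 60/240 = 25%, Central 255/340 = 75%.
Inverse-response-rate weighting restores each class to its sampled count, so class totals weight by n_sampled:
  East: 120 × 40.7 = 4884
  North: 100 × 73.8 = 7380
  South: 240 × 88.3 = 21,192
  Central: 340 × 52.3 = 17,782
Adjusted estimate = 51,238 / 800 = 64.0475 → 64.0%.

64.0%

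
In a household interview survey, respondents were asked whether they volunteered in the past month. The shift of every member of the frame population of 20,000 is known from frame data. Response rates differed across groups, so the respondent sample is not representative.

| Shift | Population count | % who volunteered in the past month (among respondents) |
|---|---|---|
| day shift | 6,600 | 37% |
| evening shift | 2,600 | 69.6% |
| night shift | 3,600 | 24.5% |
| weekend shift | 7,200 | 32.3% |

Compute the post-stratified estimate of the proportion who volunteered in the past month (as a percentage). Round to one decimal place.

Weight each group's respondent value by its population share:
  day shift: (6,600/20,000) × 37 = 12.21
  evening shift: (2,600/20,000) × 69.6 = 9.048
  night shift: (3,600/20,000) × 24.5 = 4.41
  weekend shift: (7,200/20,000) × 32.3 = 11.628
Post-stratified estimate = 37.296 → 37.3%.

37.3%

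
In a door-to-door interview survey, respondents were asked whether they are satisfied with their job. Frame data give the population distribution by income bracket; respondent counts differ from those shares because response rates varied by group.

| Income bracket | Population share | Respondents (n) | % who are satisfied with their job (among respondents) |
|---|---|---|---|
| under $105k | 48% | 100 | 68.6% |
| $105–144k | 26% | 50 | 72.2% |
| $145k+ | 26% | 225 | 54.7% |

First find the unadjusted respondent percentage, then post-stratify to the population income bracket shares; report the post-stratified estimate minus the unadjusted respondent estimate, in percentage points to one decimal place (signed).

+5.2 percentage points

Naive respondent-only estimate (weights = respondent counts):
  (100/375)×68.6 + (50/375)×72.2 + (225/375)×54.7 = 60.74%
Post-stratifying to population shares instead:
  0.48×68.6 + 0.26×72.2 + 0.26×54.7 = 65.922%
Difference = 65.922 − 60.74 = 5.182 pp.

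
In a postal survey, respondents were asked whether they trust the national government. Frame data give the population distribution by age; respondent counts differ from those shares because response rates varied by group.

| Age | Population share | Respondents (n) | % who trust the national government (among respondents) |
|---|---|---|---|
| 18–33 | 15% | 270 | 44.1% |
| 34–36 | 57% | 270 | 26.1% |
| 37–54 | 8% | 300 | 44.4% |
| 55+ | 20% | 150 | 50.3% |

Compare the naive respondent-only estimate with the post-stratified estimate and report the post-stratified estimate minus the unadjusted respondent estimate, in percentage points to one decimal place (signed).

-5.1 percentage points

Without adjustment, the pooled respondent share is:
  (270/990)×44.1 + (270/990)×26.1 + (300/990)×44.4 + (150/990)×50.3 = 40.2212%
Reweighting by population age shares:
  0.15×44.1 + 0.57×26.1 + 0.08×44.4 + 0.2×50.3 = 35.104%
Difference = 35.104 − 40.2212 = -5.1172 pp.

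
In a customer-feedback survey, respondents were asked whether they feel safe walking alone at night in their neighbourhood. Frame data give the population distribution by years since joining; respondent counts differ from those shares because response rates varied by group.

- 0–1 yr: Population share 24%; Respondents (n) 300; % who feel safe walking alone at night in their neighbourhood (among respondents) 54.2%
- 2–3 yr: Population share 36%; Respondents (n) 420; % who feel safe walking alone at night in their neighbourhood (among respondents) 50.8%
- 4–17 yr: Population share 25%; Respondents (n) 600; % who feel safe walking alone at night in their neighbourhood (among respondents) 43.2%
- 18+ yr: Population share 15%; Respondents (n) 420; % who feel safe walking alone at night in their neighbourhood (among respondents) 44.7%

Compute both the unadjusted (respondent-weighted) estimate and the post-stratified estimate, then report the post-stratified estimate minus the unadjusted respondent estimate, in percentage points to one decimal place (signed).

+1.5 percentage points

Naive respondent-only estimate (weights = respondent counts):
  (300/1740)×54.2 + (420/1740)×50.8 + (600/1740)×43.2 + (420/1740)×44.7 = 47.2931%
Post-stratified estimate weights by population shares:
  0.24×54.2 + 0.36×50.8 + 0.25×43.2 + 0.15×44.7 = 48.801%
Difference = 48.801 − 47.2931 = 1.5079 pp.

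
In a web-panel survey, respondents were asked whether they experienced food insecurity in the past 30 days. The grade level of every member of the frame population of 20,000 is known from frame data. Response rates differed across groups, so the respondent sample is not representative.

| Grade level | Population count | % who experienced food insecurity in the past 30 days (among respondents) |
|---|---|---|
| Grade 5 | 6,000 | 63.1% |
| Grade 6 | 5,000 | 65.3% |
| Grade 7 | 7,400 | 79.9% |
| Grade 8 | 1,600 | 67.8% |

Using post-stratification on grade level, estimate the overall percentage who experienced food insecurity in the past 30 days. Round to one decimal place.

70.2%

Post-stratification weights by population share, not respondent share:
  Grade 5: (6,000/20,000) × 63.1 = 18.93
  Grade 6: (5,000/20,000) × 65.3 = 16.325
  Grade 7: (7,400/20,000) × 79.9 = 29.563
  Grade 8: (1,600/20,000) × 67.8 = 5.424
Post-stratified estimate = 70.242 → 70.2%.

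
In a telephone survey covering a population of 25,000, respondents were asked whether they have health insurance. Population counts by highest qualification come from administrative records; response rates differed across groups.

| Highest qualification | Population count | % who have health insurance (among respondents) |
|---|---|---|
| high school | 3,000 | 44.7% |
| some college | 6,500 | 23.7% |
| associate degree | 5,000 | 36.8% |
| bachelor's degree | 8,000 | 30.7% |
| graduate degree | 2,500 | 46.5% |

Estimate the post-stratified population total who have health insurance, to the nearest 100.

Apply each group's respondent rate to its population count:
  high school: 3,000 × 44.7% = 1341
  some college: 6,500 × 23.7% = 1540.5
  associate degree: 5,000 × 36.8% = 1840
  bachelor's degree: 8,000 × 30.7% = 2456
  graduate degree: 2,500 × 46.5% = 1162.5
Estimated total = 8340 → 8,300.

8,300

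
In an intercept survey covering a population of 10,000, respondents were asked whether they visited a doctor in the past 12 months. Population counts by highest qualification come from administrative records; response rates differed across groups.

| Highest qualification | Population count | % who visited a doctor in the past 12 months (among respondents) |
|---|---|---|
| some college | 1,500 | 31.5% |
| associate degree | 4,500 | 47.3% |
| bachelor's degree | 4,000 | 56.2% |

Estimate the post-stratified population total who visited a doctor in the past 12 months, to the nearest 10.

Each cell contributes its population count × the respondent rate:
  some college: 1,500 × 31.5% = 472.5
  associate degree: 4,500 × 47.3% = 2128.5
  bachelor's degree: 4,000 × 56.2% = 2248
Estimated total = 4849 → 4,850.

4,850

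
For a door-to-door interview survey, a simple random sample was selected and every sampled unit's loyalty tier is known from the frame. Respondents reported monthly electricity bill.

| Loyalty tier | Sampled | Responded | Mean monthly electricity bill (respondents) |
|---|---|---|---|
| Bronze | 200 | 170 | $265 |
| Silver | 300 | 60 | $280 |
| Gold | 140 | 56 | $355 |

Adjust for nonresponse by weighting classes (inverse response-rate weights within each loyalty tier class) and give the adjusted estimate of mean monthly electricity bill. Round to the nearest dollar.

$292

Class response rates: Bronze 170/200 = 85%, Silver 60/300 = 20%, Gold 56/140 = 40%.
Weighting each respondent by the inverse class response rate inflates each class back to its sampled size, so the class weight is n_sampled:
  Bronze: 200 × 265 = 53,000
  Silver: 300 × 280 = 84,000
  Gold: 140 × 355 = 49,700
Adjusted estimate = 186,700 / 640 = 291.719 → $292.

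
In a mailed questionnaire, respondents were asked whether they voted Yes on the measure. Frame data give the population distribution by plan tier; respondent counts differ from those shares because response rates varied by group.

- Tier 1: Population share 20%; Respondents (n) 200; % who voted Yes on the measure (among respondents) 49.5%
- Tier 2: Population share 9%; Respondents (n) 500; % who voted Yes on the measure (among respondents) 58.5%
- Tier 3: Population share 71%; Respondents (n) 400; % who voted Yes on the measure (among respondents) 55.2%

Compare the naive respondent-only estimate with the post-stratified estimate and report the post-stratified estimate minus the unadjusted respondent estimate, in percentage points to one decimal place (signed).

-1.3 percentage points

Without adjustment, the pooled respondent share is:
  (200/1100)×49.5 + (500/1100)×58.5 + (400/1100)×55.2 = 55.6636%
Reweighting by population plan tier shares:
  0.2×49.5 + 0.09×58.5 + 0.71×55.2 = 54.357%
Difference = 54.357 − 55.6636 = -1.3066 pp.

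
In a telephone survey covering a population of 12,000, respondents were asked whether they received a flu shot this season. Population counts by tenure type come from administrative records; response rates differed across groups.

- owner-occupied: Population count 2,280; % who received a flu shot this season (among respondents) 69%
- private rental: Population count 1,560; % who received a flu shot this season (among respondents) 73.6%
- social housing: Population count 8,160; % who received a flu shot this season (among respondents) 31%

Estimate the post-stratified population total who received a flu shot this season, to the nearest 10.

5,250

Apply each group's respondent rate to its population count:
  owner-occupied: 2,280 × 69% = 1573.2
  private rental: 1,560 × 73.6% = 1148.16
  social housing: 8,160 × 31% = 2529.6
Estimated total = 5250.96 → 5,250.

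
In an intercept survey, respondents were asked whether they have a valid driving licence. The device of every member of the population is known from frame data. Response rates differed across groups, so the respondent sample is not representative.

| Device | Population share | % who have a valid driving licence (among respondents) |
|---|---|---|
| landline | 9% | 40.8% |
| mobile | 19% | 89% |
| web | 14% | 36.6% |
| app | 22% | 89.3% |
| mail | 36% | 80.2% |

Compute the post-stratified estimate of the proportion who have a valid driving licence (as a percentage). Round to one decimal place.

74.2%

Weight each group's respondent value by its population share:
  landline: 0.09 × 40.8 = 3.672
  mobile: 0.19 × 89 = 16.91
  web: 0.14 × 36.6 = 5.124
  app: 0.22 × 89.3 = 19.646
  mail: 0.36 × 80.2 = 28.872
Post-stratified estimate = 74.224 → 74.2%.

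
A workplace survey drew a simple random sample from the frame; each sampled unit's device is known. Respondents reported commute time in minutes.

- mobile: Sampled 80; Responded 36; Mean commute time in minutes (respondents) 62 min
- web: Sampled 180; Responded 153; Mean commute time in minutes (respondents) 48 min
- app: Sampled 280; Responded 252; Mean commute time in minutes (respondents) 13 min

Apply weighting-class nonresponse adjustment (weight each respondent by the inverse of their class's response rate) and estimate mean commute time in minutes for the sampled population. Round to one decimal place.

Class response rates: mobile 36/80 = 45%, web 153/180 = 85%, app 252/280 = 90%.
Each respondent's weight = sampled/responded in their class; summing within a class gives n_sampled, so:
  mobile: 80 × 62 = 4960
  web: 180 × 48 = 8640
  app: 280 × 13 = 3640
Adjusted estimate = 17,240 / 540 = 31.9259 → 31.9.

31.9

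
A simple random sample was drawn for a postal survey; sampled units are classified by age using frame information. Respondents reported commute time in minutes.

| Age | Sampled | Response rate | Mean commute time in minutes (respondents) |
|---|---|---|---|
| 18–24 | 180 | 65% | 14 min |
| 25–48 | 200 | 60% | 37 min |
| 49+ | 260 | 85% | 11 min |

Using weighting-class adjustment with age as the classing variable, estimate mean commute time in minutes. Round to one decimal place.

Inverse-response-rate weighting restores each class to its sampled count, so class totals weight by n_sampled:
  18–24: 180 × 14 = 2520
  25–48: 200 × 37 = 7400
  49+: 260 × 11 = 2860
Adjusted estimate = 12,780 / 640 = 19.9688 → 20.0.

20.0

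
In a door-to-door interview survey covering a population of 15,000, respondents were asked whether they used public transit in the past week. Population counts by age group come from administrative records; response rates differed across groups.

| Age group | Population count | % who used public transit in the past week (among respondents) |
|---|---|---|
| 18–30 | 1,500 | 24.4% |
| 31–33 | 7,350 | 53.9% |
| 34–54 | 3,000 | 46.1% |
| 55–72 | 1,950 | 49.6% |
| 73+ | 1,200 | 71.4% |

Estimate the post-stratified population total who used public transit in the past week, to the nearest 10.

7,530

Each cell contributes its population count × the respondent rate:
  18–30: 1,500 × 24.4% = 366
  31–33: 7,350 × 53.9% = 3961.65
  34–54: 3,000 × 46.1% = 1383
  55–72: 1,950 × 49.6% = 967.2
  73+: 1,200 × 71.4% = 856.8
Estimated total = 7534.65 → 7,530.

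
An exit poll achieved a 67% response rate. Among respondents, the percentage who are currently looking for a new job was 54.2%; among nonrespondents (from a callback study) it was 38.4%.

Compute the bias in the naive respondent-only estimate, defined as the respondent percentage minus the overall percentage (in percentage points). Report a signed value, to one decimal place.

+5.2 percentage points

Nonresponse fraction = 1 − 0.67 = 0.33.
Bias = (nonresponse fraction) × (respondent percentage − nonrespondent percentage)
     = 0.33 × (54.2 − 38.4) = 0.33 × 15.8 = 5.214.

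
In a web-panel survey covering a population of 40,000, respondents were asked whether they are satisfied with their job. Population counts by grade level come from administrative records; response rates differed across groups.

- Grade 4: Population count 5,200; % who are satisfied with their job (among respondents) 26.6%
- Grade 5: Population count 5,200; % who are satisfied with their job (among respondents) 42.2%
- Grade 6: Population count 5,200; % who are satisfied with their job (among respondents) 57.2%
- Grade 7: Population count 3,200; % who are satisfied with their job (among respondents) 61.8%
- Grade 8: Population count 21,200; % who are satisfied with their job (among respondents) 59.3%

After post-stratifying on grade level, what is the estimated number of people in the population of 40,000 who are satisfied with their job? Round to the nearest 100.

Each cell contributes its population count × the respondent rate:
  Grade 4: 5,200 × 26.6% = 1383.2
  Grade 5: 5,200 × 42.2% = 2194.4
  Grade 6: 5,200 × 57.2% = 2974.4
  Grade 7: 3,200 × 61.8% = 1977.6
  Grade 8: 21,200 × 59.3% = 12571.6
Estimated total = 21101.2 → 21,100.

21,100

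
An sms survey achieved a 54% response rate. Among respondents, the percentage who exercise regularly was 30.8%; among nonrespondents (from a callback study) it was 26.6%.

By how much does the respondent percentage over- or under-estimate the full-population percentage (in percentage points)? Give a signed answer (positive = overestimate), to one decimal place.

+1.9 percentage points

Nonresponse fraction = 1 − 0.54 = 0.46.
Bias = (nonresponse fraction) × (respondent percentage − nonrespondent percentage)
     = 0.46 × (30.8 − 26.6) = 0.46 × 4.2 = 1.932.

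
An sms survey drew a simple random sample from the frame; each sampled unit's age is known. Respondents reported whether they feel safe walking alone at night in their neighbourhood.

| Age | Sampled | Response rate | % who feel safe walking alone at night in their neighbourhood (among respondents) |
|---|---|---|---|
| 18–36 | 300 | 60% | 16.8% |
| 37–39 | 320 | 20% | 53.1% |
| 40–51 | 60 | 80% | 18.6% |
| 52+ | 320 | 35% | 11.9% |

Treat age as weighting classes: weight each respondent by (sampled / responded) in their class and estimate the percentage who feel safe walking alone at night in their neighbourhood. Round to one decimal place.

27.0%

Weighting each respondent by the inverse class response rate inflates each class back to its sampled size, so the class weight is n_sampled:
  18–36: 300 × 16.8 = 5040
  37–39: 320 × 53.1 = 16,992
  40–51: 60 × 18.6 = 1116
  52+: 320 × 11.9 = 3808
Adjusted estimate = 26,956 / 1,000 = 26.956 → 27.0%.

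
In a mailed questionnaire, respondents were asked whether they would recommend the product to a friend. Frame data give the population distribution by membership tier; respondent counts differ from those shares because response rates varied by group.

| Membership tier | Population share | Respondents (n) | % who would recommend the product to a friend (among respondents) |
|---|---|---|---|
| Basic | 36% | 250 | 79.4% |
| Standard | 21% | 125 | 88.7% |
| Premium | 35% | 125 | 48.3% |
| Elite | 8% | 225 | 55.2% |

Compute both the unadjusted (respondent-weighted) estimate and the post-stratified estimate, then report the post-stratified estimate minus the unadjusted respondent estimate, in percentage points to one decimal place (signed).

+0.4 percentage points

Unadjusted (pooled respondent) estimate weights by respondent counts:
  (250/725)×79.4 + (125/725)×88.7 + (125/725)×48.3 + (225/725)×55.2 = 68.131%
Reweighting by population membership tier shares:
  0.36×79.4 + 0.21×88.7 + 0.35×48.3 + 0.08×55.2 = 68.532%
Difference = 68.532 − 68.131 = 0.401 pp.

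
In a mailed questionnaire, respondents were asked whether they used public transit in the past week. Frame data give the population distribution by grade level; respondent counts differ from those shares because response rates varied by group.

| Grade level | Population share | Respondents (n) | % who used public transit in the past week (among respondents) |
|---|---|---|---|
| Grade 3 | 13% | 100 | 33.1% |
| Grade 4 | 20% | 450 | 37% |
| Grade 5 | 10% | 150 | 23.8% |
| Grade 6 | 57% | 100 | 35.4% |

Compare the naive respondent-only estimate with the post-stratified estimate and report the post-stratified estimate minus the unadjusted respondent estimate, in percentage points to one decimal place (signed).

+0.4 percentage points

Naive respondent-only estimate (weights = respondent counts):
  (100/800)×33.1 + (450/800)×37 + (150/800)×23.8 + (100/800)×35.4 = 33.8375%
Post-stratifying to population shares instead:
  0.13×33.1 + 0.2×37 + 0.1×23.8 + 0.57×35.4 = 34.261%
Difference = 34.261 − 33.8375 = 0.4235 pp.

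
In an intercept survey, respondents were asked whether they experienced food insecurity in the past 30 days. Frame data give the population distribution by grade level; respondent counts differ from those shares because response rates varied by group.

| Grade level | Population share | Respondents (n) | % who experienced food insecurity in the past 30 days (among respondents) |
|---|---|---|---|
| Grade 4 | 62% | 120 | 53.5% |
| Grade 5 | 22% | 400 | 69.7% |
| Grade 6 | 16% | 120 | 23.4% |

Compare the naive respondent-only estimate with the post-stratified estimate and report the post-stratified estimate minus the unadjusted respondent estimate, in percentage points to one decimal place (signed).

-5.7 percentage points

Without adjustment, the pooled respondent share is:
  (120/640)×53.5 + (400/640)×69.7 + (120/640)×23.4 = 57.9813%
Post-stratifying to population shares instead:
  0.62×53.5 + 0.22×69.7 + 0.16×23.4 = 52.248%
Difference = 52.248 − 57.9813 = -5.7332 pp.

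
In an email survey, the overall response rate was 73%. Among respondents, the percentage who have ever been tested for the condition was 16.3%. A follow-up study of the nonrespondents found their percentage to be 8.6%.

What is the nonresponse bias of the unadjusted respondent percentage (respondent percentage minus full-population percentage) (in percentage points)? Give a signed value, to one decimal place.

+2.1 percentage points

Nonresponse fraction = 1 − 0.73 = 0.27.
Bias = (nonresponse fraction) × (respondent percentage − nonrespondent percentage)
     = 0.27 × (16.3 − 8.6) = 0.27 × 7.7 = 2.079.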